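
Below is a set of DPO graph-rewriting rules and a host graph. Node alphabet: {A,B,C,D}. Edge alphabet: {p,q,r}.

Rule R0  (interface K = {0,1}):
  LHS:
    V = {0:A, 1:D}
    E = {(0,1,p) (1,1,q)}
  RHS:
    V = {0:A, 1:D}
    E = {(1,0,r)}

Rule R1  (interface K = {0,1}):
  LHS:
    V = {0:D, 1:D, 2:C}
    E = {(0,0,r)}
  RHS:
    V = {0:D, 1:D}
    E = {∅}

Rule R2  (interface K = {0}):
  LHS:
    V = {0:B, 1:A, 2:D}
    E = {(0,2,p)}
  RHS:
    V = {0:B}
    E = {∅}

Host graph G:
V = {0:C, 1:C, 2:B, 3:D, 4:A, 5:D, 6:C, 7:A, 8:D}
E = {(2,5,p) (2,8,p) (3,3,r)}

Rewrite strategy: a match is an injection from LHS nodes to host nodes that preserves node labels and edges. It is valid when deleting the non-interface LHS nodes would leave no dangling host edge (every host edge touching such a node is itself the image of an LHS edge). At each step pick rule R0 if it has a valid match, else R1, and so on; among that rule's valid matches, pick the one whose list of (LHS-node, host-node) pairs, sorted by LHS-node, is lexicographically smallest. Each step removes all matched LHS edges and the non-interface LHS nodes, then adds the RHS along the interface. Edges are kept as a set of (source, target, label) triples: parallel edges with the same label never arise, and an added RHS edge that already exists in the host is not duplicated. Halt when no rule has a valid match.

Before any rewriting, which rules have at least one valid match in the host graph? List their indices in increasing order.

R0: no valid match — LHS pattern not found
R1: 6 valid matches — {0↦3, 1↦5, 2↦0}, {0↦3, 1↦5, 2↦1}, {0↦3, 1↦5, 2↦6} (+3 more)
R2: 4 valid matches — {0↦2, 1↦4, 2↦5}, {0↦2, 1↦4, 2↦8}, {0↦2, 1↦7, 2↦5} (+1 more)

Answer: [R1,R2]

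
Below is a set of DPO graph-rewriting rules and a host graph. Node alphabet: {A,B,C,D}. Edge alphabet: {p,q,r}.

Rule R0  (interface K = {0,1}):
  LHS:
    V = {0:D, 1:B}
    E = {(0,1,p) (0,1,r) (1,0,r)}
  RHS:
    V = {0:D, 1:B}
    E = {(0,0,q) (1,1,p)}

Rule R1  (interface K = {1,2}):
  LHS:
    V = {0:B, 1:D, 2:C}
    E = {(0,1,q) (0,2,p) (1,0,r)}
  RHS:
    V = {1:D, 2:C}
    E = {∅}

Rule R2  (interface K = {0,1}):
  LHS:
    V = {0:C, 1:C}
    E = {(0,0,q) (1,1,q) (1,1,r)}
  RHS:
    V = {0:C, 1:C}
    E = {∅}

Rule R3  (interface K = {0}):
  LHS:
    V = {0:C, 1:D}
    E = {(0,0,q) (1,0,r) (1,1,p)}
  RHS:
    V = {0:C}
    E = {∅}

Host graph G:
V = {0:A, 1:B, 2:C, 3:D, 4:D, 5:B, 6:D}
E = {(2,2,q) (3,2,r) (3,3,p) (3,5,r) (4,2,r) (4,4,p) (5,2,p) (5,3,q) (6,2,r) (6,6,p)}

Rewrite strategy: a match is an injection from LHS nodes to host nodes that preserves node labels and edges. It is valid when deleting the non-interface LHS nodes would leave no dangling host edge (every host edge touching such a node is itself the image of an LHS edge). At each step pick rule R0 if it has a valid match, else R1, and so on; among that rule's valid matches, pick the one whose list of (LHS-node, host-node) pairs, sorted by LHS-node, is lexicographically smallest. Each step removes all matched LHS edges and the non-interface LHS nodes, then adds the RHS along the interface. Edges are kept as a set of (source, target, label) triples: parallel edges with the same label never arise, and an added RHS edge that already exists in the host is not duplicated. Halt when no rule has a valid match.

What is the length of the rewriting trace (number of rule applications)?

start.  V:7 E:10  edges: 2-q->2 3-r->2 3-p->3 3-r->5 4-r->2 4-p->4 5-p->2 5-q->3 6-r->2 6-p->6
1. fire R1 via {0↦5, 1↦3, 2↦2}  →  V:6 E:7  edges: 2-q->2 3-r->2 3-p->3 4-r->2 4-p->4 6-r->2 6-p->6
2. fire R3 via {0↦2, 1↦3}  →  V:5 E:4  edges: 4-r->2 4-p->4 6-r->2 6-p->6
halt: no rule applies after step 2

Answer: 2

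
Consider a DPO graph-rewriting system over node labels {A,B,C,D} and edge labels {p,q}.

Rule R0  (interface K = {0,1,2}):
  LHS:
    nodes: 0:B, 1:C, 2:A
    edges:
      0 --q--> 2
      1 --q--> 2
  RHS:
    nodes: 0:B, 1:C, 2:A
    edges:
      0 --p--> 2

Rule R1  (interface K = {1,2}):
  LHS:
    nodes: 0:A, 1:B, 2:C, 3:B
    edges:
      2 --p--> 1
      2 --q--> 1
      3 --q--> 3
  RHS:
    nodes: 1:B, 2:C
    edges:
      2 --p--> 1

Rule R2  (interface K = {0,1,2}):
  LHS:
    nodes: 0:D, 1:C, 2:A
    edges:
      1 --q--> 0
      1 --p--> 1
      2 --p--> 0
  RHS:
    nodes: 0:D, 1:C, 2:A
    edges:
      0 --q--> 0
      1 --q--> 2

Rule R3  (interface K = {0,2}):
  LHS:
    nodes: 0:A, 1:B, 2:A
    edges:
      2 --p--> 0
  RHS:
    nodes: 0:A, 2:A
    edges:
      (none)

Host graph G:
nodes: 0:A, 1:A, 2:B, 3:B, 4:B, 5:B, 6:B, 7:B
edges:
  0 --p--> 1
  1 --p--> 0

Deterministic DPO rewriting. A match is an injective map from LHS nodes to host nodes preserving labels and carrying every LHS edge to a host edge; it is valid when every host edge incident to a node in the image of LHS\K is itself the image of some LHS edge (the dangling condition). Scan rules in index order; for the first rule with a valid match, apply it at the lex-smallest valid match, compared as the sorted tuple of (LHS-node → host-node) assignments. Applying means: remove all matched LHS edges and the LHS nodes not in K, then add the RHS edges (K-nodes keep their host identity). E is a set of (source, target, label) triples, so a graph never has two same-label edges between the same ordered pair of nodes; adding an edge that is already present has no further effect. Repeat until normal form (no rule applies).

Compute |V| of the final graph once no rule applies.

initial: |V|=8 |E|=2  E = 0-p->1 1-p->0
step 1: apply R3 at {0↦0, 1↦2, 2↦1}  → |V|=7 |E|=1  E = 0-p->1
step 2: apply R3 at {0↦1, 1↦3, 2↦0}  → |V|=6 |E|=0  E = ∅
halt: no rule applies after step 2
NF nodes: {0:A, 1:A, 4:B, 5:B, 6:B, 7:B}

Answer: 6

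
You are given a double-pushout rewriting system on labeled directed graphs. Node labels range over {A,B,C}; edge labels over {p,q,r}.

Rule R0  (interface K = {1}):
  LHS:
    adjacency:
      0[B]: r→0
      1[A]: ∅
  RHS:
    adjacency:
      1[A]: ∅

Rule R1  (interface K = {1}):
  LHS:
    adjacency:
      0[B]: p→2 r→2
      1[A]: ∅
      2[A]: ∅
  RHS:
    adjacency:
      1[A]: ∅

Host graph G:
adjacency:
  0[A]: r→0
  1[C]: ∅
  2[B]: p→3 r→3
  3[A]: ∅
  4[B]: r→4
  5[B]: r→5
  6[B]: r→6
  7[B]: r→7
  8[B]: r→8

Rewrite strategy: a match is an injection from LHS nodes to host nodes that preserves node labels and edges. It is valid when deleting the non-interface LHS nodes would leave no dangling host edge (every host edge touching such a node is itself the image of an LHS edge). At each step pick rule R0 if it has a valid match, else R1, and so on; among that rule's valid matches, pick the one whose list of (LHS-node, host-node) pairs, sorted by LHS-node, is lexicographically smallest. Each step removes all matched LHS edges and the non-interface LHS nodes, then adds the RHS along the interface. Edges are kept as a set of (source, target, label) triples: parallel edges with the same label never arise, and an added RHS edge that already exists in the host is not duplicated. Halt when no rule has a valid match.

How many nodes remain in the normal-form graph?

initial: |V|=9 |E|=8  E = 0-r->0 2-p->3 2-r->3 4-r->4 5-r->5 6-r->6 7-r->7 8-r->8
step 1: apply R0 at {0↦4, 1↦0}  → |V|=8 |E|=7  E = 0-r->0 2-p->3 2-r->3 5-r->5 6-r->6 7-r->7 8-r->8
step 2: apply R0 at {0↦5, 1↦0}  → |V|=7 |E|=6  E = 0-r->0 2-p->3 2-r->3 6-r->6 7-r->7 8-r->8
step 3: apply R0 at {0↦6, 1↦0}  → |V|=6 |E|=5  E = 0-r->0 2-p->3 2-r->3 7-r->7 8-r->8
step 4: apply R0 at {0↦7, 1↦0}  → |V|=5 |E|=4  E = 0-r->0 2-p->3 2-r->3 8-r->8
step 5: apply R0 at {0↦8, 1↦0}  → |V|=4 |E|=3  E = 0-r->0 2-p->3 2-r->3
step 6: apply R1 at {0↦2, 1↦0, 2↦3}  → |V|=2 |E|=1  E = 0-r->0
halt: no rule applies after step 6
NF nodes: {0:A, 1:C}

Answer: 2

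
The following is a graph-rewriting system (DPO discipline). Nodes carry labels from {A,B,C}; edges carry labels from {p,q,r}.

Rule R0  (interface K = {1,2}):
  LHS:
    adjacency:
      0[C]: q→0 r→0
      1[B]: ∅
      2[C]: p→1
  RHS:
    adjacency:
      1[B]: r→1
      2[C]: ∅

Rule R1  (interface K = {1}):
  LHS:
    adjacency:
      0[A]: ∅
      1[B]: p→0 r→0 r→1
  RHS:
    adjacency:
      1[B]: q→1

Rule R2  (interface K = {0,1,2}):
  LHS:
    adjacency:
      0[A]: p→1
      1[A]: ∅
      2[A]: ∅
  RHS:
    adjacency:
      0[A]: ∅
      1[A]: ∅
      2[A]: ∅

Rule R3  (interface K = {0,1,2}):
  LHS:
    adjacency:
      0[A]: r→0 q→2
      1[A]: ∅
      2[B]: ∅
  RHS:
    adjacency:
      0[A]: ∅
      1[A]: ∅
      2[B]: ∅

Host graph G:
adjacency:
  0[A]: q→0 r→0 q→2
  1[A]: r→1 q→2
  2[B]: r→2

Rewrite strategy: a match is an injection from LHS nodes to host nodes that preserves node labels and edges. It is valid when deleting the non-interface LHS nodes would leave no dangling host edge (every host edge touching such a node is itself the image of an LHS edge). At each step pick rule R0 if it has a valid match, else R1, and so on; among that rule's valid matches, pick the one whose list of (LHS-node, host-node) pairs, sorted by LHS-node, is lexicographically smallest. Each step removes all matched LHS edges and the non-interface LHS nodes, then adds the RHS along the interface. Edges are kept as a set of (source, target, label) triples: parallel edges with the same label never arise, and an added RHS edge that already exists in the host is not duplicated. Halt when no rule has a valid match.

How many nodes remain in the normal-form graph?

Answer: 3

Derivation:
start.  V:3 E:6  edges: 0-q->0 0-r->0 0-q->2 1-r->1 1-q->2 2-r->2
1. fire R3 via {0↦0, 1↦1, 2↦2}  →  V:3 E:4  edges: 0-q->0 1-r->1 1-q->2 2-r->2
2. fire R3 via {0↦1, 1↦0, 2↦2}  →  V:3 E:2  edges: 0-q->0 2-r->2
normal form: no rule applies after step 2
NF nodes: {0:A, 1:A, 2:B}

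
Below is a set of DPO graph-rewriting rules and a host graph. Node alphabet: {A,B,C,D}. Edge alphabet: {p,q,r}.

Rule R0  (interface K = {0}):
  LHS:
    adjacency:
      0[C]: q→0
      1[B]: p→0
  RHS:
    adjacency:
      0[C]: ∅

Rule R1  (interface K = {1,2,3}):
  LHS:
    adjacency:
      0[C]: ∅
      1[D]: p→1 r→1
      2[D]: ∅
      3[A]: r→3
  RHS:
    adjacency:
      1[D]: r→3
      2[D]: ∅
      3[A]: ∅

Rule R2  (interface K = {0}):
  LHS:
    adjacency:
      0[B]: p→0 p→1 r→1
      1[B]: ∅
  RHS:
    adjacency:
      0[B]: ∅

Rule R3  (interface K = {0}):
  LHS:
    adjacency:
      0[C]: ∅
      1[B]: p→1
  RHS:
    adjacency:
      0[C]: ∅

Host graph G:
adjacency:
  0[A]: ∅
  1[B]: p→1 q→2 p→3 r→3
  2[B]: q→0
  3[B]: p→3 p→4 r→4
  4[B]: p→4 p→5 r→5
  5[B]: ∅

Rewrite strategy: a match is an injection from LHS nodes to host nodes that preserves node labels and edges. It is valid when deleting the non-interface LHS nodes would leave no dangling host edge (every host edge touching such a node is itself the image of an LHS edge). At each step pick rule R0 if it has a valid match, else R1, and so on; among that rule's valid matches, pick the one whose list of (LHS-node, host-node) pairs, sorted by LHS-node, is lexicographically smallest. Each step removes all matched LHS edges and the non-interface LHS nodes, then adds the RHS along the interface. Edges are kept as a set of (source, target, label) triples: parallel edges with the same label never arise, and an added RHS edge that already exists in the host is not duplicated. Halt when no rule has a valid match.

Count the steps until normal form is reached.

Answer: 3

Steps:
initial: |V|=6 |E|=11  E = 1-p->1 1-q->2 1-p->3 1-r->3 2-q->0 3-p->3 3-p->4 3-r->4 4-p->4 4-p->5 4-r->5
step 1: apply R2 at {0↦4, 1↦5}  → |V|=5 |E|=8  E = 1-p->1 1-q->2 1-p->3 1-r->3 2-q->0 3-p->3 3-p->4 3-r->4
step 2: apply R2 at {0↦3, 1↦4}  → |V|=4 |E|=5  E = 1-p->1 1-q->2 1-p->3 1-r->3 2-q->0
step 3: apply R2 at {0↦1, 1↦3}  → |V|=3 |E|=2  E = 1-q->2 2-q->0
final graph: no rule applies after step 3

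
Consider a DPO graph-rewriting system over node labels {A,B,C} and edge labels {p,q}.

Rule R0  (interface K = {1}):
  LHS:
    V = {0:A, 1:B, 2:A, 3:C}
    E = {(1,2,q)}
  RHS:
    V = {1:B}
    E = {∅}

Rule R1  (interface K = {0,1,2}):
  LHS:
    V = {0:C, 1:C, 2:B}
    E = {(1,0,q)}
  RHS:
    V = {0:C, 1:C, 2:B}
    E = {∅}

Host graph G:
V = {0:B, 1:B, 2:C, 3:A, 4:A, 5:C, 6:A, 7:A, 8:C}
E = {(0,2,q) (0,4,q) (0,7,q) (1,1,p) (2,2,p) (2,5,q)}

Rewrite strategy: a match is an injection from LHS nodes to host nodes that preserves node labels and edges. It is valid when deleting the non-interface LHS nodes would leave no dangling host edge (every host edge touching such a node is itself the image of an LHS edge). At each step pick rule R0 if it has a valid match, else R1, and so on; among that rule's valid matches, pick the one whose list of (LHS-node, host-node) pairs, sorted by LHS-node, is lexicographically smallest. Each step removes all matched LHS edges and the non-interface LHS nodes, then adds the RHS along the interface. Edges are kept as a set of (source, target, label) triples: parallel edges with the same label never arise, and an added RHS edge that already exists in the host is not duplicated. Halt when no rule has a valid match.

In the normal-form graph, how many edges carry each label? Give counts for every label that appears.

Answer: p:2 q:1

Steps:
start.  V:9 E:6  edges: 0-q->2 0-q->4 0-q->7 1-p->1 2-p->2 2-q->5
1. fire R0 via {0↦3, 1↦0, 2↦4, 3↦8}  →  V:6 E:5  edges: 0-q->2 0-q->7 1-p->1 2-p->2 2-q->5
2. fire R1 via {0↦5, 1↦2, 2↦0}  →  V:6 E:4  edges: 0-q->2 0-q->7 1-p->1 2-p->2
3. fire R0 via {0↦6, 1↦0, 2↦7, 3↦5}  →  V:3 E:3  edges: 0-q->2 1-p->1 2-p->2
normal form: no rule applies after step 3
NF edges: [(0, 2, 'q'), (1, 1, 'p'), (2, 2, 'p')]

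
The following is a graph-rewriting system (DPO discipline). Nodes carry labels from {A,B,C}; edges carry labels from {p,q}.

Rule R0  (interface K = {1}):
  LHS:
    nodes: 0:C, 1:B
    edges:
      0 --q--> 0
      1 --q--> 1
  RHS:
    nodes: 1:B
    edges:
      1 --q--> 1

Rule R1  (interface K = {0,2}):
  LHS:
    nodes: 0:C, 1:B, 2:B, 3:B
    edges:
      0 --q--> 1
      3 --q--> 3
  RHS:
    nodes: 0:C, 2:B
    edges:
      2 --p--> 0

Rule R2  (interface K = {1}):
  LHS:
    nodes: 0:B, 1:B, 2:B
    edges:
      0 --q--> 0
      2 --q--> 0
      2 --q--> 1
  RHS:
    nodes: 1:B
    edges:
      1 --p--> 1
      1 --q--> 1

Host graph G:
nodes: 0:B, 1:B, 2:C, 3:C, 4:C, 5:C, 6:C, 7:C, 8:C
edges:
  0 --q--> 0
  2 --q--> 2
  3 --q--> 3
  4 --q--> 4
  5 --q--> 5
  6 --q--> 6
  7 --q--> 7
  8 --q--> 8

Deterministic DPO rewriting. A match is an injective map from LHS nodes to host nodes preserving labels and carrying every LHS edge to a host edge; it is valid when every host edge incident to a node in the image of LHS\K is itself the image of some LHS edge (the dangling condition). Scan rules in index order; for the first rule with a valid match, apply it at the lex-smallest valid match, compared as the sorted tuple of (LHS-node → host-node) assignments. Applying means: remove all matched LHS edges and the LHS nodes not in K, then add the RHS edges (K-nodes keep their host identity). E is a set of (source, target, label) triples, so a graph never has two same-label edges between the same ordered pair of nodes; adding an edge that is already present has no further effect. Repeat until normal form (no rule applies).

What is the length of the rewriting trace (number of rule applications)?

Answer: 7

Derivation:
[0] host  ⇒  9 nodes, 8 edges  {0-q->0 2-q->2 3-q->3 4-q->4 5-q->5 6-q->6 7-q->7 8-q->8}
[1] R0 @ {0↦2, 1↦0}  ⇒  8 nodes, 7 edges  {0-q->0 3-q->3 4-q->4 5-q->5 6-q->6 7-q->7 8-q->8}
[2] R0 @ {0↦3, 1↦0}  ⇒  7 nodes, 6 edges  {0-q->0 4-q->4 5-q->5 6-q->6 7-q->7 8-q->8}
[3] R0 @ {0↦4, 1↦0}  ⇒  6 nodes, 5 edges  {0-q->0 5-q->5 6-q->6 7-q->7 8-q->8}
[4] R0 @ {0↦5, 1↦0}  ⇒  5 nodes, 4 edges  {0-q->0 6-q->6 7-q->7 8-q->8}
[5] R0 @ {0↦6, 1↦0}  ⇒  4 nodes, 3 edges  {0-q->0 7-q->7 8-q->8}
[6] R0 @ {0↦7, 1↦0}  ⇒  3 nodes, 2 edges  {0-q->0 8-q->8}
[7] R0 @ {0↦8, 1↦0}  ⇒  2 nodes, 1 edges  {0-q->0}
halt: no rule applies after step 7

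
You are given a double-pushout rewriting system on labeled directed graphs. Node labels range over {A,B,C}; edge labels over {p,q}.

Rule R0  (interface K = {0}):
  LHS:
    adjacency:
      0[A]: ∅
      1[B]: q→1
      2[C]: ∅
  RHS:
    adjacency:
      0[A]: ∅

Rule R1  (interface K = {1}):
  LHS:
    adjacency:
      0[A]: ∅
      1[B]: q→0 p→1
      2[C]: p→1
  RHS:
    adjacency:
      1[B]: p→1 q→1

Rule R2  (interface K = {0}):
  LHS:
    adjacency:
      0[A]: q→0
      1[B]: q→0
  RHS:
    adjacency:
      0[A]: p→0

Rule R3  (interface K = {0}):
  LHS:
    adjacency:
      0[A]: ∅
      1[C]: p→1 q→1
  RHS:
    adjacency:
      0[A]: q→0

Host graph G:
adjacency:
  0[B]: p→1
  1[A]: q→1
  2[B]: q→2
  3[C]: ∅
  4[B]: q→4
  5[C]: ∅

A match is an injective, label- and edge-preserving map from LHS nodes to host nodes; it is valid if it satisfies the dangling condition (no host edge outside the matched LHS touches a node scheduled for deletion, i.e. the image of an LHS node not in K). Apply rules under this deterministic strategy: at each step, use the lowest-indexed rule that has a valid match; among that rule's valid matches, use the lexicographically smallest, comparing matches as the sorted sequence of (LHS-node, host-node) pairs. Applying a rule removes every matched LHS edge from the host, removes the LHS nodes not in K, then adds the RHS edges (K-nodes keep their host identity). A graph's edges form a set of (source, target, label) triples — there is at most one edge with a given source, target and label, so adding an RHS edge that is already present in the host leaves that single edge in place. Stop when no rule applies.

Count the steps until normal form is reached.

Answer: 2

Steps:
start.  V:6 E:4  edges: 0-p->1 1-q->1 2-q->2 4-q->4
1. fire R0 via {0↦1, 1↦2, 2↦3}  →  V:4 E:3  edges: 0-p->1 1-q->1 4-q->4
2. fire R0 via {0↦1, 1↦4, 2↦5}  →  V:2 E:2  edges: 0-p->1 1-q->1
final graph: no rule applies after step 2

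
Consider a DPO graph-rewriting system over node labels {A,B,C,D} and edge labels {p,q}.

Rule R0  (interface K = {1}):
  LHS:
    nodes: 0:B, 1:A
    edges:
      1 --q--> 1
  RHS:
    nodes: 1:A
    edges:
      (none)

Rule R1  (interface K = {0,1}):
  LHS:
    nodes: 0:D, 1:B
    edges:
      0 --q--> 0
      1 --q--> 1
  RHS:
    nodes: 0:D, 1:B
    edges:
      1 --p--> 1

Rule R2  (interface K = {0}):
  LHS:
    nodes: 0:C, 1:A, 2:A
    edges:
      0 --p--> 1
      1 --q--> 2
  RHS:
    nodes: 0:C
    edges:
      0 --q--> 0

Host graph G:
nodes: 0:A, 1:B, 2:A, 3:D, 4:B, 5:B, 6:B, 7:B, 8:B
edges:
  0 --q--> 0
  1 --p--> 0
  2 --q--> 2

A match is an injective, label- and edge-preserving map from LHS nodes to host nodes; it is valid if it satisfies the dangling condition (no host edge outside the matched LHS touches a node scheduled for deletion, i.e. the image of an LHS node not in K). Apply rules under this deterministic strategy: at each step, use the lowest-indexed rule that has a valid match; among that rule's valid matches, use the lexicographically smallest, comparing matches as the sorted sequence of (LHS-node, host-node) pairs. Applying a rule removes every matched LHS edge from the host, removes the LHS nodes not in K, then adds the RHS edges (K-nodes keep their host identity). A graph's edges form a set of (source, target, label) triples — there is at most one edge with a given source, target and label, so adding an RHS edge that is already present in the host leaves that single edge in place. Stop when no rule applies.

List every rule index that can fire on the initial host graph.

R0: 10 valid matches — {0↦4, 1↦0}, {0↦4, 1↦2}, {0↦5, 1↦0} (+7 more)
R1: no valid match — LHS pattern not found
R2: no valid match — LHS pattern not found

Answer: [R0]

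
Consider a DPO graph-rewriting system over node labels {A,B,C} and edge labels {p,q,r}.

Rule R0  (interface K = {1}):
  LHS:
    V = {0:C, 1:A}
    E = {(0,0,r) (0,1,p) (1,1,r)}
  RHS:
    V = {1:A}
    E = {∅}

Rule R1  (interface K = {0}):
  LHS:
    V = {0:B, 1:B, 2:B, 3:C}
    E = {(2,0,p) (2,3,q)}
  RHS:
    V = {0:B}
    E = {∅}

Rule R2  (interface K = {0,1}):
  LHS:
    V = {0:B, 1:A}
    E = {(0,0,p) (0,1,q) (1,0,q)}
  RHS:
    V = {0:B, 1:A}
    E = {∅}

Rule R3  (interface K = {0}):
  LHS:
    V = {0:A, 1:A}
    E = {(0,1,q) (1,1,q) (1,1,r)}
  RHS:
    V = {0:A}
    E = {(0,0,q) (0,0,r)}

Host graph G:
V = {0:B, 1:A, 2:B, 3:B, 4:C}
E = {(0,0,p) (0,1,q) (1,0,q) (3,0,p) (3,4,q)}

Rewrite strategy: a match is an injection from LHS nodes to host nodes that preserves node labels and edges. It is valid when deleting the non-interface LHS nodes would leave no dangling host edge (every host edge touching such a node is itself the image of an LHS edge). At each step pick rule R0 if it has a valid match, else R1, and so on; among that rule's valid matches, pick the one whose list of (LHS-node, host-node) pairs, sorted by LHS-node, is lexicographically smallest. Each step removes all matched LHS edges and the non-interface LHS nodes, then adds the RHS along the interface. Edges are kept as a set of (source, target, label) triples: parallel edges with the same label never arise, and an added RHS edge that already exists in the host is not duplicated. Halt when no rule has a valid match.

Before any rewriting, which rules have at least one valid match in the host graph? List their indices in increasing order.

Answer: [R1,R2]

Derivation:
R0: no valid match — LHS pattern not found
R1: 1 valid match — {0↦0, 1↦2, 2↦3, 3↦4}
R2: 1 valid match — {0↦0, 1↦1}
R3: no valid match — LHS pattern not found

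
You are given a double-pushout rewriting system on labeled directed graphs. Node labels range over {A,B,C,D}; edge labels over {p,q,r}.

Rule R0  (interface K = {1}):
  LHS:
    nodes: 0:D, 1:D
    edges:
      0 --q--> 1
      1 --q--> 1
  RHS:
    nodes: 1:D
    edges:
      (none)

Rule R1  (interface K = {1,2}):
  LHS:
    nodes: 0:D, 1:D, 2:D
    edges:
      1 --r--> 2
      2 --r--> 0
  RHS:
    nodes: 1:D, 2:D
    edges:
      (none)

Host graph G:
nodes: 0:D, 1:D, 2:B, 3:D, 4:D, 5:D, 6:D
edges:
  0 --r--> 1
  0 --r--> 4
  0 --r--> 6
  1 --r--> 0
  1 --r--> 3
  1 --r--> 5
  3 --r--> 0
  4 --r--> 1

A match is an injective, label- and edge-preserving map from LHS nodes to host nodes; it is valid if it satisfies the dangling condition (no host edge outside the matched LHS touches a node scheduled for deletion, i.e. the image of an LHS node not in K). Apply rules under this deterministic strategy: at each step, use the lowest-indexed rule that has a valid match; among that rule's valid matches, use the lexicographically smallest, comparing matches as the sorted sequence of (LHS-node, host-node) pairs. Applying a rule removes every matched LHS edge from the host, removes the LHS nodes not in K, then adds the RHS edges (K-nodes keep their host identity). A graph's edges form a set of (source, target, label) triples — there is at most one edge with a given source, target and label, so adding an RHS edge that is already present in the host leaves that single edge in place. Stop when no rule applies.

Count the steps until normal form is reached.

[0] host  ⇒  7 nodes, 8 edges  {0-r->1 0-r->4 0-r->6 1-r->0 1-r->3 1-r->5 3-r->0 4-r->1}
[1] R1 @ {0↦5, 1↦0, 2↦1}  ⇒  6 nodes, 6 edges  {0-r->4 0-r->6 1-r->0 1-r->3 3-r->0 4-r->1}
[2] R1 @ {0↦6, 1↦1, 2↦0}  ⇒  5 nodes, 4 edges  {0-r->4 1-r->3 3-r->0 4-r->1}
final graph: no rule applies after step 2

Answer: 2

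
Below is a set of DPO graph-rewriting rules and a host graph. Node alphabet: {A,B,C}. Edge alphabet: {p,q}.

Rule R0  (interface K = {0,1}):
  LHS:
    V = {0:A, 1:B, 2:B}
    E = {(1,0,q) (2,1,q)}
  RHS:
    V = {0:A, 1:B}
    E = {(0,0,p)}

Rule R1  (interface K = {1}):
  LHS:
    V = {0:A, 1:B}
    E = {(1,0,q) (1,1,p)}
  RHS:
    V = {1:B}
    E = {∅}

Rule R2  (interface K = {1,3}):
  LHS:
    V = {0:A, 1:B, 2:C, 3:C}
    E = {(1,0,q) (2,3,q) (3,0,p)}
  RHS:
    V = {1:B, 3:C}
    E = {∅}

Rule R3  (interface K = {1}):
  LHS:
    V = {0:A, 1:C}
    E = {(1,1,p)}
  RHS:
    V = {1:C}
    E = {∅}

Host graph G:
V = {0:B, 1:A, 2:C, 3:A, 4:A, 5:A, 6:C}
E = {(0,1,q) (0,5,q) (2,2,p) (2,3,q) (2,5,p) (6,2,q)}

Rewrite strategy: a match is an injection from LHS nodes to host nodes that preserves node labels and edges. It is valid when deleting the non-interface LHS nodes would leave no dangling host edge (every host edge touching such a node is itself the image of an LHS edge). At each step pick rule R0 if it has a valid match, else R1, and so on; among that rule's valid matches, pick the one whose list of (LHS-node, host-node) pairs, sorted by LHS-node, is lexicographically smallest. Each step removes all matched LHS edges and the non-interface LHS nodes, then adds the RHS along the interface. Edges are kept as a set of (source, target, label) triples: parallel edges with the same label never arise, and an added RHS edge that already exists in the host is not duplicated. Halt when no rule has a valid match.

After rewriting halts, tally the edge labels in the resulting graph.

initial: |V|=7 |E|=6  E = 0-q->1 0-q->5 2-p->2 2-q->3 2-p->5 6-q->2
step 1: apply R2 at {0↦5, 1↦0, 2↦6, 3↦2}  → |V|=5 |E|=3  E = 0-q->1 2-p->2 2-q->3
step 2: apply R3 at {0↦4, 1↦2}  → |V|=4 |E|=2  E = 0-q->1 2-q->3
final graph: no rule applies after step 2
NF edges: [(0, 1, 'q'), (2, 3, 'q')]

Answer: q:2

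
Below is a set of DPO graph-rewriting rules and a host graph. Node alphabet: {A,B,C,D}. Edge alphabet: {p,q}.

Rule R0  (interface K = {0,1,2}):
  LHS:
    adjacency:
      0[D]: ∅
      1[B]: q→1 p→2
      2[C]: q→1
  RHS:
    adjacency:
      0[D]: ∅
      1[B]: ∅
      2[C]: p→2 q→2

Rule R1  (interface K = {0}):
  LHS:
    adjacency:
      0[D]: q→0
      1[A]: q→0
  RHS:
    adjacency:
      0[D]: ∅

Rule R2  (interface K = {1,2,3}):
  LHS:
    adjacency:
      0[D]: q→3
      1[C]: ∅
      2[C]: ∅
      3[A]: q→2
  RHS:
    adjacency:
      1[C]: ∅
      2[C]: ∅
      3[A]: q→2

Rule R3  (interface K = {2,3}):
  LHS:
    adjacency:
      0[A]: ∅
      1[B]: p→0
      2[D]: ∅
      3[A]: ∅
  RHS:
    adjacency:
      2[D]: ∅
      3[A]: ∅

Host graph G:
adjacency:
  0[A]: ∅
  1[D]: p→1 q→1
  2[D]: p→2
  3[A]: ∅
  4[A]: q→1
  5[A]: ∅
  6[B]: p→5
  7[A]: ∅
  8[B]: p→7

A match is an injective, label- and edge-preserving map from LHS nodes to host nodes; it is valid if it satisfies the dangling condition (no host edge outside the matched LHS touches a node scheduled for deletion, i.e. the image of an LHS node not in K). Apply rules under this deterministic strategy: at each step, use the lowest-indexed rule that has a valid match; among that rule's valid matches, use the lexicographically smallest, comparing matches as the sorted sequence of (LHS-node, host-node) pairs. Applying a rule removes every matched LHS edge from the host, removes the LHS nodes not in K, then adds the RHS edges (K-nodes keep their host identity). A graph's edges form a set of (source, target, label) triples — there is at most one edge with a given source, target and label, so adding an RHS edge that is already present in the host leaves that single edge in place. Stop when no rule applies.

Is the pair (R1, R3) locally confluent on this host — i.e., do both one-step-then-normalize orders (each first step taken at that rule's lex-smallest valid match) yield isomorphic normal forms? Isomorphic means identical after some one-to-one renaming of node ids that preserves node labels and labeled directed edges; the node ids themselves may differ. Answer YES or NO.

Answer: YES

Rewrite trace:
branch R1-first: apply at {0↦1, 1↦4} → |E|=4, then 2 more step(s) → NF |V|=4 |E|=2 V={0:A, 1:D, 2:D, 3:A} E=1-p->1 2-p->2
branch R3-first: apply at {0↦5, 1↦6, 2↦1, 3↦0} → |E|=5, then 2 more step(s) → NF |V|=4 |E|=2 V={0:A, 1:D, 2:D, 3:A} E=1-p->1 2-p->2
graphs isomorphic (equal up to label-preserving node renaming)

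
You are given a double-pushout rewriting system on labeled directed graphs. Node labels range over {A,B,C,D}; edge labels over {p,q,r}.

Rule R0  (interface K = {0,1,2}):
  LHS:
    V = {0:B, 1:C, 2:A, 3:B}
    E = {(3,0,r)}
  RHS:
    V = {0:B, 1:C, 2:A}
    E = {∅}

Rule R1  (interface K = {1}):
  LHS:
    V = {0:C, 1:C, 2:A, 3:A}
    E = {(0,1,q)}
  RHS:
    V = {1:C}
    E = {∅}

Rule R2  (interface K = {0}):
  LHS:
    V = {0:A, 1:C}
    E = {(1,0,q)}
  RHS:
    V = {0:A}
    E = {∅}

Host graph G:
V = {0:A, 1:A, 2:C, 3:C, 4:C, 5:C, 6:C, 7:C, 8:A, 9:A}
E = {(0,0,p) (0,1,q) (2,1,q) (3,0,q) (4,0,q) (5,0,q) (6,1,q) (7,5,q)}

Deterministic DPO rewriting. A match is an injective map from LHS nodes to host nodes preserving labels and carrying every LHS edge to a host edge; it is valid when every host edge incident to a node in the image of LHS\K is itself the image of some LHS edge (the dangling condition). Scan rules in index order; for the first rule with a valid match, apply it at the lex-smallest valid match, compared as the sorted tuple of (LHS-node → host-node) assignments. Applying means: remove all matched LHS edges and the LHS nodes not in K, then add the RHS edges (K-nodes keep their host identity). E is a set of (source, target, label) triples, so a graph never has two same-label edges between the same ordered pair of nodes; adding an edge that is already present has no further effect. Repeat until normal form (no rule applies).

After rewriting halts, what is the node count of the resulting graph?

initial: |V|=10 |E|=8  E = 0-p->0 0-q->1 2-q->1 3-q->0 4-q->0 5-q->0 6-q->1 7-q->5
step 1: apply R1 at {0↦7, 1↦5, 2↦8, 3↦9}  → |V|=7 |E|=7  E = 0-p->0 0-q->1 2-q->1 3-q->0 4-q->0 5-q->0 6-q->1
step 2: apply R2 at {0↦0, 1↦3}  → |V|=6 |E|=6  E = 0-p->0 0-q->1 2-q->1 4-q->0 5-q->0 6-q->1
step 3: apply R2 at {0↦0, 1↦4}  → |V|=5 |E|=5  E = 0-p->0 0-q->1 2-q->1 5-q->0 6-q->1
step 4: apply R2 at {0↦0, 1↦5}  → |V|=4 |E|=4  E = 0-p->0 0-q->1 2-q->1 6-q->1
step 5: apply R2 at {0↦1, 1↦2}  → |V|=3 |E|=3  E = 0-p->0 0-q->1 6-q->1
step 6: apply R2 at {0↦1, 1↦6}  → |V|=2 |E|=2  E = 0-p->0 0-q->1
normal form: no rule applies after step 6
NF nodes: {0:A, 1:A}

Answer: 2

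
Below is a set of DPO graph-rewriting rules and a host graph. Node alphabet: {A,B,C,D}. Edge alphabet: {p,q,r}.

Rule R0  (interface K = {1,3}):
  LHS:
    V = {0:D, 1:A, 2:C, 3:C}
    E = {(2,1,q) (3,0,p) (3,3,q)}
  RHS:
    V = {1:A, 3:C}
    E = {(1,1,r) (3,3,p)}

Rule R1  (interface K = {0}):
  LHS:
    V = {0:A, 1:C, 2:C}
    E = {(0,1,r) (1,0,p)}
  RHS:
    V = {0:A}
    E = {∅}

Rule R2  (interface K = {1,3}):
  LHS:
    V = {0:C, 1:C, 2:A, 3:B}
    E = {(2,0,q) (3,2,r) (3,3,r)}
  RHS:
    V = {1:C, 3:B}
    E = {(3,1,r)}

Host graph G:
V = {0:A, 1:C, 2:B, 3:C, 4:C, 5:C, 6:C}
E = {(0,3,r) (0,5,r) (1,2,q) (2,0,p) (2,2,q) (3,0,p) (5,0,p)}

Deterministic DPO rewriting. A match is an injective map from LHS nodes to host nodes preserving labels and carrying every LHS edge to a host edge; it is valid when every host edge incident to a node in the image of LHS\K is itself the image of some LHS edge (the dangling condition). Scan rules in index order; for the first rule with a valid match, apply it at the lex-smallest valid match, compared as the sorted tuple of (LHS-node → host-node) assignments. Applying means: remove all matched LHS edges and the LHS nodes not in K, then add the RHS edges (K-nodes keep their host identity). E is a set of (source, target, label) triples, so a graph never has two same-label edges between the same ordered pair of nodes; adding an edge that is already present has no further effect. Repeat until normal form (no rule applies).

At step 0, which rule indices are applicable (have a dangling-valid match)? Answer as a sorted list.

Answer: [R1]

Steps:
R0: no valid match — LHS pattern not found
R1: 4 valid matches — {0↦0, 1↦3, 2↦4}, {0↦0, 1↦3, 2↦6}, {0↦0, 1↦5, 2↦4} (+1 more)
R2: no valid match — LHS pattern not found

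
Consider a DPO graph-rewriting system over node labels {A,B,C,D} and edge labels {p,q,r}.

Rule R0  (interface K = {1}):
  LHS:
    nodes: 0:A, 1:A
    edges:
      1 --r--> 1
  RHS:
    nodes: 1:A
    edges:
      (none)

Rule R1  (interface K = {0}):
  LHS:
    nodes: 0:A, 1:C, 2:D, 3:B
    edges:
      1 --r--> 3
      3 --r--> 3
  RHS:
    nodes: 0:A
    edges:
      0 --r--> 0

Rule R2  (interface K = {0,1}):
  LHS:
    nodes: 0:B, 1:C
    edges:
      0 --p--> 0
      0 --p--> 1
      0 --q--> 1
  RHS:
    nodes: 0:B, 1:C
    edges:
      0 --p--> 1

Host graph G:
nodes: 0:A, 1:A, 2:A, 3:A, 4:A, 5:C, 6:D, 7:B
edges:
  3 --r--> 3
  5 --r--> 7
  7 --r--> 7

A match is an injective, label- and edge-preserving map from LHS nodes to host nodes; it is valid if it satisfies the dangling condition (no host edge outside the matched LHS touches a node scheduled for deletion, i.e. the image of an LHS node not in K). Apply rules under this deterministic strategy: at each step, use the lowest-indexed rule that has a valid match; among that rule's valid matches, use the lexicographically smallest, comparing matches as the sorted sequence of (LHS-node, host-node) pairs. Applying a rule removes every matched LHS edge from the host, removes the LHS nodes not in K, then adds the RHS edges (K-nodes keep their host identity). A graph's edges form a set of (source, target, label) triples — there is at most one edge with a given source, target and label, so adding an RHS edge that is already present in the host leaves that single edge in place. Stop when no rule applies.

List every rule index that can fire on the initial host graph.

R0: 4 valid matches — {0↦0, 1↦3}, {0↦1, 1↦3}, {0↦2, 1↦3} (+1 more)
R1: 5 valid matches — {0↦0, 1↦5, 2↦6, 3↦7}, {0↦1, 1↦5, 2↦6, 3↦7}, {0↦2, 1↦5, 2↦6, 3↦7} (+2 more)
R2: no valid match — LHS pattern not found

Answer: [R0,R1]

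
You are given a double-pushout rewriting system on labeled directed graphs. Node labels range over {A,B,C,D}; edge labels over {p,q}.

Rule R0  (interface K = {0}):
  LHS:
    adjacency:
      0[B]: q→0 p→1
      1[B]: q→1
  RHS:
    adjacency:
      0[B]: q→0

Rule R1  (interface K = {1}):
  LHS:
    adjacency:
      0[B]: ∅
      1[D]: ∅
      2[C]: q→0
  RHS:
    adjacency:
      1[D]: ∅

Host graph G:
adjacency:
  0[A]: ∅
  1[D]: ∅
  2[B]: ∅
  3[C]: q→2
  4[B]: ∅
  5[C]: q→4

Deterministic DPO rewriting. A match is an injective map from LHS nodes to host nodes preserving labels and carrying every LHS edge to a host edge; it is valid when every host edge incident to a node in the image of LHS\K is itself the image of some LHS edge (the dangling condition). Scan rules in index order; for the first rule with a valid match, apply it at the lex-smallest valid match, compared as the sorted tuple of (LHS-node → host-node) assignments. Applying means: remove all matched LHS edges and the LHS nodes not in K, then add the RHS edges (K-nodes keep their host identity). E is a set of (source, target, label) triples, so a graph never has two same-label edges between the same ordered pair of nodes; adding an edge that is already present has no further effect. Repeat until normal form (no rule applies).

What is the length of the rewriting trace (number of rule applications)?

[0] host  ⇒  6 nodes, 2 edges  {3-q->2 5-q->4}
[1] R1 @ {0↦2, 1↦1, 2↦3}  ⇒  4 nodes, 1 edges  {5-q->4}
[2] R1 @ {0↦4, 1↦1, 2↦5}  ⇒  2 nodes, 0 edges  {∅}
halt: no rule applies after step 2

Answer: 2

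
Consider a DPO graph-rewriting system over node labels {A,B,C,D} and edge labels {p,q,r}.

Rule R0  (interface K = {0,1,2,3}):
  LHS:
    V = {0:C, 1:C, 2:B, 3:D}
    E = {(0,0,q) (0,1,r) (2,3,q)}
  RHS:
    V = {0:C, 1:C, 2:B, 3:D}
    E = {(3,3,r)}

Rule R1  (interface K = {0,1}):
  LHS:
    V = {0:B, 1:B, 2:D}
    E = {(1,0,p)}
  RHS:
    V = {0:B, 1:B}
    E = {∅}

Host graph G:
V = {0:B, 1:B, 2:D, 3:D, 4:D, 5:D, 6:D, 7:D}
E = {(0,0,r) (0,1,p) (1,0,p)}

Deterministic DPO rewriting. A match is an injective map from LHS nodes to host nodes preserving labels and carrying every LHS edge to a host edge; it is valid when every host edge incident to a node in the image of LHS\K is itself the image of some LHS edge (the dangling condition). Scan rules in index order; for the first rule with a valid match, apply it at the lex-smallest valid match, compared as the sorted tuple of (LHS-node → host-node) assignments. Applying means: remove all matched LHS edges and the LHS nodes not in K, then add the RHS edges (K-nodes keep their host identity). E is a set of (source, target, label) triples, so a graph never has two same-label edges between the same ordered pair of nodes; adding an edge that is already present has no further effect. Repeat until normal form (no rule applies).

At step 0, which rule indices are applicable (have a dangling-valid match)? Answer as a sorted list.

R0: no valid match — LHS pattern not found
R1: 12 valid matches — {0↦0, 1↦1, 2↦2}, {0↦0, 1↦1, 2↦3}, {0↦0, 1↦1, 2↦4} (+9 more)

Answer: [R1]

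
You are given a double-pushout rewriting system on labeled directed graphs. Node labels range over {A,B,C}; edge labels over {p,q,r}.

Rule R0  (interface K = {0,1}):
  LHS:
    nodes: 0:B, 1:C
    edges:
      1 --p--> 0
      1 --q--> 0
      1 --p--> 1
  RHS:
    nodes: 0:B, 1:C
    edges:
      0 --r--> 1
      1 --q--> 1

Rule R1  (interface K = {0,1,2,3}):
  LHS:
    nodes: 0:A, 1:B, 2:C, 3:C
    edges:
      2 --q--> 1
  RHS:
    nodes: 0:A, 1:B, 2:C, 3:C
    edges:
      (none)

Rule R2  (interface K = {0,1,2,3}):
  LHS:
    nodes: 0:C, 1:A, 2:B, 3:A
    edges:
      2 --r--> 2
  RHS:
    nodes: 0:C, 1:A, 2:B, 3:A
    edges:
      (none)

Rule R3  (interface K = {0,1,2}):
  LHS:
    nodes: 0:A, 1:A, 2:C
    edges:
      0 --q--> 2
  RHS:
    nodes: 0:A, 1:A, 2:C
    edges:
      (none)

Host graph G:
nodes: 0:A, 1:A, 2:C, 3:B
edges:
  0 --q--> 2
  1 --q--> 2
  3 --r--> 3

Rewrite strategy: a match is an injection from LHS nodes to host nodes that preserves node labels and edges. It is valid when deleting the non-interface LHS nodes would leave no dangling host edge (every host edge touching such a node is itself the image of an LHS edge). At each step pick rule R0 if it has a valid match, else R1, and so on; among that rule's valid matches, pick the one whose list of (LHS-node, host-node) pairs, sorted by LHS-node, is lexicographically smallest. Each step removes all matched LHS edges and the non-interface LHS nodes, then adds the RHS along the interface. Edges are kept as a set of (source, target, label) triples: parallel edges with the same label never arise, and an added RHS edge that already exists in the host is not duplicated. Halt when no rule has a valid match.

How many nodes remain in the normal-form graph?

Answer: 4

Rewrite trace:
initial: |V|=4 |E|=3  E = 0-q->2 1-q->2 3-r->3
step 1: apply R2 at {0↦2, 1↦0, 2↦3, 3↦1}  → |V|=4 |E|=2  E = 0-q->2 1-q->2
step 2: apply R3 at {0↦0, 1↦1, 2↦2}  → |V|=4 |E|=1  E = 1-q->2
step 3: apply R3 at {0↦1, 1↦0, 2↦2}  → |V|=4 |E|=0  E = ∅
final graph: no rule applies after step 3
NF nodes: {0:A, 1:A, 2:C, 3:B}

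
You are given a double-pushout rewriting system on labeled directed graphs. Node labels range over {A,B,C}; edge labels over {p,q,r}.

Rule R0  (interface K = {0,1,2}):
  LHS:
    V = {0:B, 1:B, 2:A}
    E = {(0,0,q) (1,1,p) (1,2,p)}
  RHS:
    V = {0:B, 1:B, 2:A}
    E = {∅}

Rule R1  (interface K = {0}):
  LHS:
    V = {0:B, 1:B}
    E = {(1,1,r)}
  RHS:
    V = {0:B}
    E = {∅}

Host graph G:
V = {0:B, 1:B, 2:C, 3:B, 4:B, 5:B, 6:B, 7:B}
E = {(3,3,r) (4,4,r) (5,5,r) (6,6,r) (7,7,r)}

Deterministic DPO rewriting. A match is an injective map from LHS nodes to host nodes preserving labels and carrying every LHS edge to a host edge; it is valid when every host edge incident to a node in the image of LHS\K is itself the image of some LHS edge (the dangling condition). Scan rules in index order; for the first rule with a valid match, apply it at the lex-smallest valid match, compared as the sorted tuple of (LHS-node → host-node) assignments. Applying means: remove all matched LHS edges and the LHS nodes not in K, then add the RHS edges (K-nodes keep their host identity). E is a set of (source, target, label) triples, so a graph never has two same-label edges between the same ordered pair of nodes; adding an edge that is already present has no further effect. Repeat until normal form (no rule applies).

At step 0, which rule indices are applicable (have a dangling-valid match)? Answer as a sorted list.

Answer: [R1]

Derivation:
R0: no valid match — LHS pattern not found
R1: 30 valid matches — {0↦0, 1↦3}, {0↦0, 1↦4}, {0↦0, 1↦5} (+27 more)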